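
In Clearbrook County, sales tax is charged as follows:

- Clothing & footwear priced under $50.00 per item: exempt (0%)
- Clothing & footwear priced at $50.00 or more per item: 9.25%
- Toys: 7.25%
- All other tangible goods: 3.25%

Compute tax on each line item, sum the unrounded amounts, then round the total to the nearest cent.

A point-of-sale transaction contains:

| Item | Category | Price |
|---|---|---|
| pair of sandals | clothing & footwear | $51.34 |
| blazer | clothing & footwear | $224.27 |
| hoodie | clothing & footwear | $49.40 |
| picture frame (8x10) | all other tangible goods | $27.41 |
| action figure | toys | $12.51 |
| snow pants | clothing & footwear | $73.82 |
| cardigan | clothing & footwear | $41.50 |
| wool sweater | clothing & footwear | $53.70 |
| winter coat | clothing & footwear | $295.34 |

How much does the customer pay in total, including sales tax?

$895.70

Pair of sandals $51.34: clothing & footwear, $50.00 or more → 9.25% → $4.74895
Blazer $224.27: clothing & footwear, $50.00 or more → 9.25% → $20.744975
Hoodie $49.40: clothing & footwear, under $50.00 → 0% → $0.00
Picture frame (8x10) $27.41: all other tangible goods → 3.25% → $0.890825
Action figure $12.51: toys → 7.25% → $0.906975
Snow pants $73.82: clothing & footwear, $50.00 or more → 9.25% → $6.82835
Cardigan $41.50: clothing & footwear, under $50.00 → 0% → $0.00
Wool sweater $53.70: clothing & footwear, $50.00 or more → 9.25% → $4.96725
Winter coat $295.34: clothing & footwear, $50.00 or more → 9.25% → $27.31895
Subtotal = $829.29; unrounded tax = $66.406275 → $66.41; total due = $895.70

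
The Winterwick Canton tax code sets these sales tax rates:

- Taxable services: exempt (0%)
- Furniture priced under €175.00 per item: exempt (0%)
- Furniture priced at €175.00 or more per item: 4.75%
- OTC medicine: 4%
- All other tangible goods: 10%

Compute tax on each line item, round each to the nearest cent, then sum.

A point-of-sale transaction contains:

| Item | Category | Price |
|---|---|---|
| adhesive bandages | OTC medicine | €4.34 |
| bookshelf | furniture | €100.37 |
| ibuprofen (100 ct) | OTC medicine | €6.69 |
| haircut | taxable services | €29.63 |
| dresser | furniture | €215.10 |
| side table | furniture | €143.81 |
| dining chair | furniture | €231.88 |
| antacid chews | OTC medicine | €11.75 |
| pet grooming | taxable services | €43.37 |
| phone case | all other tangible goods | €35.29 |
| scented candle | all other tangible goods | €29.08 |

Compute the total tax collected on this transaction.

Adhesive bandages €4.34: OTC medicine → 4% → €0.17
Bookshelf €100.37: furniture, under €175.00 → 0% → €0.00
Ibuprofen (100 ct) €6.69: OTC medicine → 4% → €0.27
Haircut €29.63: taxable services → 0% → €0.00
Dresser €215.10: furniture, €175.00 or more → 4.75% → €10.22
Side table €143.81: furniture, under €175.00 → 0% → €0.00
Dining chair €231.88: furniture, €175.00 or more → 4.75% → €11.01
Antacid chews €11.75: OTC medicine → 4% → €0.47
Pet grooming €43.37: taxable services → 0% → €0.00
Phone case €35.29: all other tangible goods → 10% → €3.53
Scented candle €29.08: all other tangible goods → 10% → €2.91
Total tax = €0.17 + €0.27 + €10.22 + €11.01 + €0.47 + €3.53 + €2.91 = €28.58

€28.58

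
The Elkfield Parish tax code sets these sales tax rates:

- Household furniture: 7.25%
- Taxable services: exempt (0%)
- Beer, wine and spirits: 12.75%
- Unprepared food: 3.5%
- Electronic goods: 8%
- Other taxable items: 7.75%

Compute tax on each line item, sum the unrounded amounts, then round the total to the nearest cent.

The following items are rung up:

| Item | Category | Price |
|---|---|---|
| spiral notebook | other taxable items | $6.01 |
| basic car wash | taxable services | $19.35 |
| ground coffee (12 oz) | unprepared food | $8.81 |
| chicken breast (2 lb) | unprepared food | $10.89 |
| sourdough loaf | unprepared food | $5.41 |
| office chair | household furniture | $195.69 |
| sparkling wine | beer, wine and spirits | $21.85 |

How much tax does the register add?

$18.32

Spiral notebook $6.01: other taxable items → 7.75% → $0.465775
Basic car wash $19.35: taxable services → 0% → $0.00
Ground coffee (12 oz) $8.81: unprepared food → 3.5% → $0.30835
Chicken breast (2 lb) $10.89: unprepared food → 3.5% → $0.38115
Sourdough loaf $5.41: unprepared food → 3.5% → $0.18935
Office chair $195.69: household furniture → 7.25% → $14.187525
Sparkling wine $21.85: beer, wine and spirits → 12.75% → $2.785875
Unrounded tax sum = $18.318025 → $18.32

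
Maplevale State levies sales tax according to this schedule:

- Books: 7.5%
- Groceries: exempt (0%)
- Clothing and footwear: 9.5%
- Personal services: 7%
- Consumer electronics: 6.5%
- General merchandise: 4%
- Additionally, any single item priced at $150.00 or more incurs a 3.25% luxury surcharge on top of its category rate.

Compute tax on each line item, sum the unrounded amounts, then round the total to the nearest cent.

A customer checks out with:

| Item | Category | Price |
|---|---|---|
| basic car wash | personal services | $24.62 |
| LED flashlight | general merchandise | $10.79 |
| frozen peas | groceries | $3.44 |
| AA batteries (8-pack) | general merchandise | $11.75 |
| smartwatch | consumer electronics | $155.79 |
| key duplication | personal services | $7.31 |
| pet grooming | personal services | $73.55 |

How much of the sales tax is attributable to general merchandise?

$0.90

LED flashlight $10.79: general merchandise → 4% → $0.4316
AA batteries (8-pack) $11.75: general merchandise → 4% → $0.47
Tax on general merchandise: unrounded sum = $0.9016 → $0.90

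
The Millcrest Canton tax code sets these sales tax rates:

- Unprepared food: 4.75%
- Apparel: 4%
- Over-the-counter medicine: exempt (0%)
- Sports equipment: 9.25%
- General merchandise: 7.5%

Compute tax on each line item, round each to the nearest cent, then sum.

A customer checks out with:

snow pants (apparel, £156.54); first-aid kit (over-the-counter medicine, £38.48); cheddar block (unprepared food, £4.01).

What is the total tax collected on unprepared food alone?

Cheddar block £4.01: unprepared food → 4.75% → £0.19
Tax on unprepared food = £0.19

£0.19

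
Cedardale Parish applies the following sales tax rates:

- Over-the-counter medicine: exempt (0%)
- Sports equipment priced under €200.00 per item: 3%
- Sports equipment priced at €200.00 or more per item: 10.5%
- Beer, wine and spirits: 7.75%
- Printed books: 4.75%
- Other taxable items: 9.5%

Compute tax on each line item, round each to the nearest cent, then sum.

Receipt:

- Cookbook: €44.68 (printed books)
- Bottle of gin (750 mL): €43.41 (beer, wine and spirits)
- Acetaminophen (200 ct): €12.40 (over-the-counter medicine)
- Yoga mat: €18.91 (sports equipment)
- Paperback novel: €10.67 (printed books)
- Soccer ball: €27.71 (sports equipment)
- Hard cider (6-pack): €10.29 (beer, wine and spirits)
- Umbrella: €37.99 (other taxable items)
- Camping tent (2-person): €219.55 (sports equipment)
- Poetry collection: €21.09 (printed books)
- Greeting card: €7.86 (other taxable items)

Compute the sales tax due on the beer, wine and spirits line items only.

€4.16

Bottle of gin (750 mL) €43.41: beer, wine and spirits → 7.75% → €3.36
Hard cider (6-pack) €10.29: beer, wine and spirits → 7.75% → €0.80
Tax on beer, wine and spirits = €3.36 + €0.80 = €4.16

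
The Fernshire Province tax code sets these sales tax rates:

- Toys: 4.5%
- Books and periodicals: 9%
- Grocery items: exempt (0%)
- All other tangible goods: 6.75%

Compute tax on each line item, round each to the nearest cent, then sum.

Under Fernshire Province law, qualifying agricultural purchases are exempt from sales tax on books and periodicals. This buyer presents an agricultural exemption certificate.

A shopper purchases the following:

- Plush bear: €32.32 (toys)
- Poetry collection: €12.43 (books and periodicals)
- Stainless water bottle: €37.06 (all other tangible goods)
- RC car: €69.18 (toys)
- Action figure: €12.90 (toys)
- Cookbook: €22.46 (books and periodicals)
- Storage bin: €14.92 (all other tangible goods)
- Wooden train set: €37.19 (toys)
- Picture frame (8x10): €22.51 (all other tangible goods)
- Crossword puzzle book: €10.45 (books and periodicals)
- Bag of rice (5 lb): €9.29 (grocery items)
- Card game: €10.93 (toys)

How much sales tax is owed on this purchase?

Plush bear €32.32: toys → 4.5% → €1.45
Poetry collection €12.43: books and periodicals, buyer-exempt → 0% → €0.00
Stainless water bottle €37.06: all other tangible goods → 6.75% → €2.50
RC car €69.18: toys → 4.5% → €3.11
Action figure €12.90: toys → 4.5% → €0.58
Cookbook €22.46: books and periodicals, buyer-exempt → 0% → €0.00
Storage bin €14.92: all other tangible goods → 6.75% → €1.01
Wooden train set €37.19: toys → 4.5% → €1.67
Picture frame (8x10) €22.51: all other tangible goods → 6.75% → €1.52
Crossword puzzle book €10.45: books and periodicals, buyer-exempt → 0% → €0.00
Bag of rice (5 lb) €9.29: grocery items → 0% → €0.00
Card game €10.93: toys → 4.5% → €0.49
Total tax = €1.45 + €2.50 + €3.11 + €0.58 + €1.01 + €1.67 + €1.52 + €0.49 = €12.33

€12.33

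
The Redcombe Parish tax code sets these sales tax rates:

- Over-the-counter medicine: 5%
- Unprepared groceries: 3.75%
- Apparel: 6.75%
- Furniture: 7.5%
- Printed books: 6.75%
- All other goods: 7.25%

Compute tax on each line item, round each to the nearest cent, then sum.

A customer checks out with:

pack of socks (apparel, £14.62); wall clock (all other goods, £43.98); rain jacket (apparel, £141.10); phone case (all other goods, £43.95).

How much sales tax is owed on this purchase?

£16.89

Pack of socks £14.62: apparel → 6.75% → £0.99
Wall clock £43.98: all other goods → 7.25% → £3.19
Rain jacket £141.10: apparel → 6.75% → £9.52
Phone case £43.95: all other goods → 7.25% → £3.19
Total tax = £0.99 + £3.19 + £9.52 + £3.19 = £16.89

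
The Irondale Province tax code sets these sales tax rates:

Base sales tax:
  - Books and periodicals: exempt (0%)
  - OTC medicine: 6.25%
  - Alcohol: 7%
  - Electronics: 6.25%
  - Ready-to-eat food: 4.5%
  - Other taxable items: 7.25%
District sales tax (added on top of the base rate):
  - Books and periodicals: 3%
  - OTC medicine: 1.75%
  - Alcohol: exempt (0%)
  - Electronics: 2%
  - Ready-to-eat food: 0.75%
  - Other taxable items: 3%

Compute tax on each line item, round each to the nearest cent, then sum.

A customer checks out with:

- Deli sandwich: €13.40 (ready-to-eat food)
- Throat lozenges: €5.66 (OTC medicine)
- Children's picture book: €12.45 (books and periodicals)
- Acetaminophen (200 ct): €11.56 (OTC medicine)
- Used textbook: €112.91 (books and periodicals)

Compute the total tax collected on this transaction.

Deli sandwich €13.40: ready-to-eat food → 4.5% + 0.75% district = 5.25% → €0.70
Throat lozenges €5.66: OTC medicine → 6.25% + 1.75% district = 8% → €0.45
Children's picture book €12.45: books and periodicals → 0% + 3% district = 3% → €0.37
Acetaminophen (200 ct) €11.56: OTC medicine → 6.25% + 1.75% district = 8% → €0.92
Used textbook €112.91: books and periodicals → 0% + 3% district = 3% → €3.39
Total tax = €0.70 + €0.45 + €0.37 + €0.92 + €3.39 = €5.83

€5.83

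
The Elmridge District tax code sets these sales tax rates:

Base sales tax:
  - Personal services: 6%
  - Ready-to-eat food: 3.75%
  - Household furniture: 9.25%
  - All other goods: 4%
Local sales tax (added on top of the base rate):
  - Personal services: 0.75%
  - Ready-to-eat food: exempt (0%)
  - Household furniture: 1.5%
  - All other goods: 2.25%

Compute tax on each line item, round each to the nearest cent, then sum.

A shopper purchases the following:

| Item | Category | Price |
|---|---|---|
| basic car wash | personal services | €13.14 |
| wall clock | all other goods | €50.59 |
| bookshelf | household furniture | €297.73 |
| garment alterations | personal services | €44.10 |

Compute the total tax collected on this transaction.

Basic car wash €13.14: personal services → 6% + 0.75% local = 6.75% → €0.89
Wall clock €50.59: all other goods → 4% + 2.25% local = 6.25% → €3.16
Bookshelf €297.73: household furniture → 9.25% + 1.5% local = 10.75% → €32.01
Garment alterations €44.10: personal services → 6% + 0.75% local = 6.75% → €2.98
Total tax = €0.89 + €3.16 + €32.01 + €2.98 = €39.04

€39.04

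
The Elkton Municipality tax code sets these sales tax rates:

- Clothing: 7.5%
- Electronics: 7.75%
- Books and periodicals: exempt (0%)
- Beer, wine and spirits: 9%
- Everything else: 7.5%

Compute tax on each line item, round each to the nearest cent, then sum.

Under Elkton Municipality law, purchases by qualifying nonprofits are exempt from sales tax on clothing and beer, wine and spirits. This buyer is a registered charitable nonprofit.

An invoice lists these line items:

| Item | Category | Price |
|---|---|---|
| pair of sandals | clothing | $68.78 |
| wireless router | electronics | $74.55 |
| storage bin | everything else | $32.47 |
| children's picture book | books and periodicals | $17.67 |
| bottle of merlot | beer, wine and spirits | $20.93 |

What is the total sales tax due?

Pair of sandals $68.78: clothing, buyer-exempt → 0% → $0.00
Wireless router $74.55: electronics → 7.75% → $5.78
Storage bin $32.47: everything else → 7.5% → $2.44
Children's picture book $17.67: books and periodicals → 0% → $0.00
Bottle of merlot $20.93: beer, wine and spirits, buyer-exempt → 0% → $0.00
Total tax = $5.78 + $2.44 = $8.22

$8.22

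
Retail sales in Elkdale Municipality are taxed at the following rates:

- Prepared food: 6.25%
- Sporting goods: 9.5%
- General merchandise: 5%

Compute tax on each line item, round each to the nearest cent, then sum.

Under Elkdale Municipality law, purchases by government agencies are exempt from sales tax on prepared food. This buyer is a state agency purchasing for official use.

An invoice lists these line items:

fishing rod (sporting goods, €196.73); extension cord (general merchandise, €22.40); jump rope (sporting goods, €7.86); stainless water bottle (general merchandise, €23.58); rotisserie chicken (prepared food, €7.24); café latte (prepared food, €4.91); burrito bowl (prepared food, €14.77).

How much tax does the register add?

Fishing rod €196.73: sporting goods → 9.5% → €18.69
Extension cord €22.40: general merchandise → 5% → €1.12
Jump rope €7.86: sporting goods → 9.5% → €0.75
Stainless water bottle €23.58: general merchandise → 5% → €1.18
Rotisserie chicken €7.24: prepared food, buyer-exempt → 0% → €0.00
Café latte €4.91: prepared food, buyer-exempt → 0% → €0.00
Burrito bowl €14.77: prepared food, buyer-exempt → 0% → €0.00
Total tax = €18.69 + €1.12 + €0.75 + €1.18 = €21.74

€21.74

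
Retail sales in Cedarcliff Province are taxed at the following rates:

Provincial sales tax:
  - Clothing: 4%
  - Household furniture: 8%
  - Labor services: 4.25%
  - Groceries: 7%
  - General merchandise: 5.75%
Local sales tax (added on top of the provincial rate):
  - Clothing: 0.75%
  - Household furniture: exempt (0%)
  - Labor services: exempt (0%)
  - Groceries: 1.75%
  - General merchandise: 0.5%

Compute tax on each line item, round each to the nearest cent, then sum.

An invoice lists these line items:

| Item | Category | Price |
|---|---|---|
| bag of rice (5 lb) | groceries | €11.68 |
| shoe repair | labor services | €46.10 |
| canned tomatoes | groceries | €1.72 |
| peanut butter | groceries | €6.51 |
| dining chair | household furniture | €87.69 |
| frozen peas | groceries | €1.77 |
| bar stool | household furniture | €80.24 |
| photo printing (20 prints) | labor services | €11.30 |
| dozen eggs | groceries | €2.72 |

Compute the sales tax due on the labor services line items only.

Shoe repair €46.10: labor services → 4.25% + 0% local = 4.25% → €1.96
Photo printing (20 prints) €11.30: labor services → 4.25% + 0% local = 4.25% → €0.48
Tax on labor services = €1.96 + €0.48 = €2.44

€2.44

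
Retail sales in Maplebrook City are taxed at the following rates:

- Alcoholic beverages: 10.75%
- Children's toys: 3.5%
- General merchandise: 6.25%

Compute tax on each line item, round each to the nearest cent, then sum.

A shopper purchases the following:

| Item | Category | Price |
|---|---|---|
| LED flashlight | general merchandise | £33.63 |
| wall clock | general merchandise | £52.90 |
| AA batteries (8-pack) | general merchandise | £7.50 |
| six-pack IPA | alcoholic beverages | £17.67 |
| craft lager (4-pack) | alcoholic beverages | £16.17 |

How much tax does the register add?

£9.52

LED flashlight £33.63: general merchandise → 6.25% → £2.10
Wall clock £52.90: general merchandise → 6.25% → £3.31
AA batteries (8-pack) £7.50: general merchandise → 6.25% → £0.47
Six-pack IPA £17.67: alcoholic beverages → 10.75% → £1.90
Craft lager (4-pack) £16.17: alcoholic beverages → 10.75% → £1.74
Total tax = £2.10 + £3.31 + £0.47 + £1.90 + £1.74 = £9.52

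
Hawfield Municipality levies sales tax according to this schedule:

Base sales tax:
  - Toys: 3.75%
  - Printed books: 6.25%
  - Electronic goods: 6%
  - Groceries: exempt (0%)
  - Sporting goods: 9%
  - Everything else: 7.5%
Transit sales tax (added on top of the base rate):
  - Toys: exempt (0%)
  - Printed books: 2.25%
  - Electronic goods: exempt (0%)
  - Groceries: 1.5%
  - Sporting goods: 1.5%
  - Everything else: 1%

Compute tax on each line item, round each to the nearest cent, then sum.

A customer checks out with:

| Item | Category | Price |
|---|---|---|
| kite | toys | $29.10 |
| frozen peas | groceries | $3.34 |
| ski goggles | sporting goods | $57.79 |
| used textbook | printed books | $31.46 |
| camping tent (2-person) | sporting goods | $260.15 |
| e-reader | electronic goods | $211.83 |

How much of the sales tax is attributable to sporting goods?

Ski goggles $57.79: sporting goods → 9% + 1.5% transit = 10.5% → $6.07
Camping tent (2-person) $260.15: sporting goods → 9% + 1.5% transit = 10.5% → $27.32
Tax on sporting goods = $6.07 + $27.32 = $33.39

$33.39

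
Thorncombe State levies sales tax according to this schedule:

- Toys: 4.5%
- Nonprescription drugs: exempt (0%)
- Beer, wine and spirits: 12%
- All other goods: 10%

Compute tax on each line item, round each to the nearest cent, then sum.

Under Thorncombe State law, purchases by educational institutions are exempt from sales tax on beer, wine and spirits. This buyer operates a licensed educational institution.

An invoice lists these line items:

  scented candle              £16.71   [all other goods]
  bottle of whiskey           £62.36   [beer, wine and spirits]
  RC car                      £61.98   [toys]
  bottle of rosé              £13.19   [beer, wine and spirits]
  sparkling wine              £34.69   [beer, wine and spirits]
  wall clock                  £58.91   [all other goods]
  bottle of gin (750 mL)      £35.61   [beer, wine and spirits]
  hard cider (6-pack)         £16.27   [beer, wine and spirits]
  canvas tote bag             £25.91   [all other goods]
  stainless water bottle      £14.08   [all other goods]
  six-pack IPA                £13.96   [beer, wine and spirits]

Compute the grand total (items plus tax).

£368.02

Scented candle £16.71: all other goods → 10% → £1.67
Bottle of whiskey £62.36: beer, wine and spirits, buyer-exempt → 0% → £0.00
RC car £61.98: toys → 4.5% → £2.79
Bottle of rosé £13.19: beer, wine and spirits, buyer-exempt → 0% → £0.00
Sparkling wine £34.69: beer, wine and spirits, buyer-exempt → 0% → £0.00
Wall clock £58.91: all other goods → 10% → £5.89
Bottle of gin (750 mL) £35.61: beer, wine and spirits, buyer-exempt → 0% → £0.00
Hard cider (6-pack) £16.27: beer, wine and spirits, buyer-exempt → 0% → £0.00
Canvas tote bag £25.91: all other goods → 10% → £2.59
Stainless water bottle £14.08: all other goods → 10% → £1.41
Six-pack IPA £13.96: beer, wine and spirits, buyer-exempt → 0% → £0.00
Subtotal = £353.67; tax = £14.35; total due = £368.02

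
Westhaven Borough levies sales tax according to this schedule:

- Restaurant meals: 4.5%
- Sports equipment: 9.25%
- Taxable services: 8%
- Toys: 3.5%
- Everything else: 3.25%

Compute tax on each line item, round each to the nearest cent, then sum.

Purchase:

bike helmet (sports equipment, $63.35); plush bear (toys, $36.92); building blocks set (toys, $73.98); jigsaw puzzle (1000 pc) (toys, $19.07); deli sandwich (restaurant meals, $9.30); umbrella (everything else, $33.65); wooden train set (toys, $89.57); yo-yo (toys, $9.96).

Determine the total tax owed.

Bike helmet $63.35: sports equipment → 9.25% → $5.86
Plush bear $36.92: toys → 3.5% → $1.29
Building blocks set $73.98: toys → 3.5% → $2.59
Jigsaw puzzle (1000 pc) $19.07: toys → 3.5% → $0.67
Deli sandwich $9.30: restaurant meals → 4.5% → $0.42
Umbrella $33.65: everything else → 3.25% → $1.09
Wooden train set $89.57: toys → 3.5% → $3.13
Yo-yo $9.96: toys → 3.5% → $0.35
Total tax = $5.86 + $1.29 + $2.59 + $0.67 + $0.42 + $1.09 + $3.13 + $0.35 = $15.40

$15.40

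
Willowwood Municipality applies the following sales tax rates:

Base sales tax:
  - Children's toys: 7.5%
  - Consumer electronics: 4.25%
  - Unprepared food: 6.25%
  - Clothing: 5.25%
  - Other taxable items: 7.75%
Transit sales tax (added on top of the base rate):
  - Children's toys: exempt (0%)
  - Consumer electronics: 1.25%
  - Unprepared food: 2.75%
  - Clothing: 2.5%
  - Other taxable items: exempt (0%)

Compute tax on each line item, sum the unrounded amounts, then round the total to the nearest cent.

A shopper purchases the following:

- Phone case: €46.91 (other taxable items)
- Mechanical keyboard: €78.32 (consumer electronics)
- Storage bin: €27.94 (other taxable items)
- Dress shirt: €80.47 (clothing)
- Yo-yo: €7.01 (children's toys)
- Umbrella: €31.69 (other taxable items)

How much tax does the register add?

€19.33

Phone case €46.91: other taxable items → 7.75% + 0% transit = 7.75% → €3.635525
Mechanical keyboard €78.32: consumer electronics → 4.25% + 1.25% transit = 5.5% → €4.3076
Storage bin €27.94: other taxable items → 7.75% + 0% transit = 7.75% → €2.16535
Dress shirt €80.47: clothing → 5.25% + 2.5% transit = 7.75% → €6.236425
Yo-yo €7.01: children's toys → 7.5% + 0% transit = 7.5% → €0.52575
Umbrella €31.69: other taxable items → 7.75% + 0% transit = 7.75% → €2.455975
Unrounded tax sum = €19.326625 → €19.33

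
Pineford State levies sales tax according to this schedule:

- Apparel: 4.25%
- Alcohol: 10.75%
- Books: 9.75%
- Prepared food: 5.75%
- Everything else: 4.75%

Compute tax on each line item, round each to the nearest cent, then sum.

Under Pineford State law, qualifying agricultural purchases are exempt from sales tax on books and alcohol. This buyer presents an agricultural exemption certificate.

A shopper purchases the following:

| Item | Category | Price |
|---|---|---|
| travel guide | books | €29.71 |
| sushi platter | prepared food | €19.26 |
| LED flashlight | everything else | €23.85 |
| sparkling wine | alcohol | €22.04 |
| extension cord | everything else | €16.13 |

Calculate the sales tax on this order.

Travel guide €29.71: books, buyer-exempt → 0% → €0.00
Sushi platter €19.26: prepared food → 5.75% → €1.11
LED flashlight €23.85: everything else → 4.75% → €1.13
Sparkling wine €22.04: alcohol, buyer-exempt → 0% → €0.00
Extension cord €16.13: everything else → 4.75% → €0.77
Total tax = €1.11 + €1.13 + €0.77 = €3.01

€3.01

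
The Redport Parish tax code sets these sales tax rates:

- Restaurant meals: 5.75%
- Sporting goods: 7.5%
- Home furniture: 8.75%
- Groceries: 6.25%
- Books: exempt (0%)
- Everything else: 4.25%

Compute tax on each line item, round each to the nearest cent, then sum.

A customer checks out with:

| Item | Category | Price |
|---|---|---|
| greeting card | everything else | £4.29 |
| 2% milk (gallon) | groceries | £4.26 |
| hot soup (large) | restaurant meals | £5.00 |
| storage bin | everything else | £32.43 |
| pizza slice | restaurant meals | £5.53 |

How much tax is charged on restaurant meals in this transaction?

£0.61

Hot soup (large) £5.00: restaurant meals → 5.75% → £0.29
Pizza slice £5.53: restaurant meals → 5.75% → £0.32
Tax on restaurant meals = £0.29 + £0.32 = £0.61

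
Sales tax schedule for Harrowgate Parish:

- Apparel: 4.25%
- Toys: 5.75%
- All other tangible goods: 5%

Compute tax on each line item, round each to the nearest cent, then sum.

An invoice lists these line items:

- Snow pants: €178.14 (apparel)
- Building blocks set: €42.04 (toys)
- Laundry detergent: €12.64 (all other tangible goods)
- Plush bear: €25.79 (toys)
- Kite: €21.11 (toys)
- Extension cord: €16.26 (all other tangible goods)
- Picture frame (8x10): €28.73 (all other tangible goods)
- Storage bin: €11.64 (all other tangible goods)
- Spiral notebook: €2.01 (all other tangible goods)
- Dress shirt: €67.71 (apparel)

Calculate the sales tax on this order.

€19.12

Snow pants €178.14: apparel → 4.25% → €7.57
Building blocks set €42.04: toys → 5.75% → €2.42
Laundry detergent €12.64: all other tangible goods → 5% → €0.63
Plush bear €25.79: toys → 5.75% → €1.48
Kite €21.11: toys → 5.75% → €1.21
Extension cord €16.26: all other tangible goods → 5% → €0.81
Picture frame (8x10) €28.73: all other tangible goods → 5% → €1.44
Storage bin €11.64: all other tangible goods → 5% → €0.58
Spiral notebook €2.01: all other tangible goods → 5% → €0.10
Dress shirt €67.71: apparel → 4.25% → €2.88
Total tax = €7.57 + €2.42 + €0.63 + €1.48 + €1.21 + €0.81 + €1.44 + €0.58 + €0.10 + €2.88 = €19.12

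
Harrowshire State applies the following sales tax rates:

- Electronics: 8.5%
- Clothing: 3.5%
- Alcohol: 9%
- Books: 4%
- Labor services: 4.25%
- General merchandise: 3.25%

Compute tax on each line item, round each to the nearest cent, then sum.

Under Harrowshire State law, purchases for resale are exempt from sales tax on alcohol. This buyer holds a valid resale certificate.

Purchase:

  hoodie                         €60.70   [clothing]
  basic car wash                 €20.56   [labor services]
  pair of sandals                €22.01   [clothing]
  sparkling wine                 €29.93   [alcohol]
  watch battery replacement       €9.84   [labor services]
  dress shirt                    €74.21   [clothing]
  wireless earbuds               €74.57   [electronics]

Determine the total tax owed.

€13.12

Hoodie €60.70: clothing → 3.5% → €2.12
Basic car wash €20.56: labor services → 4.25% → €0.87
Pair of sandals €22.01: clothing → 3.5% → €0.77
Sparkling wine €29.93: alcohol, buyer-exempt → 0% → €0.00
Watch battery replacement €9.84: labor services → 4.25% → €0.42
Dress shirt €74.21: clothing → 3.5% → €2.60
Wireless earbuds €74.57: electronics → 8.5% → €6.34
Total tax = €2.12 + €0.87 + €0.77 + €0.42 + €2.60 + €6.34 = €13.12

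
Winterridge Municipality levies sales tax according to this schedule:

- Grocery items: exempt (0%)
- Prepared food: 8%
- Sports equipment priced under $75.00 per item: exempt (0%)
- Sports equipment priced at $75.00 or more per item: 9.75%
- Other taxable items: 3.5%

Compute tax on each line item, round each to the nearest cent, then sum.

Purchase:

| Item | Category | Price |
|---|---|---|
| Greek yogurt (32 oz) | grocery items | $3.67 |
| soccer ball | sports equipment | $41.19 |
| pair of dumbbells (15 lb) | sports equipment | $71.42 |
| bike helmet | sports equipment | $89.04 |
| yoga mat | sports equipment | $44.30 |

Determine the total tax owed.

Greek yogurt (32 oz) $3.67: grocery items → 0% → $0.00
Soccer ball $41.19: sports equipment, under $75.00 → 0% → $0.00
Pair of dumbbells (15 lb) $71.42: sports equipment, under $75.00 → 0% → $0.00
Bike helmet $89.04: sports equipment, $75.00 or more → 9.75% → $8.68
Yoga mat $44.30: sports equipment, under $75.00 → 0% → $0.00
Total tax = $8.68

$8.68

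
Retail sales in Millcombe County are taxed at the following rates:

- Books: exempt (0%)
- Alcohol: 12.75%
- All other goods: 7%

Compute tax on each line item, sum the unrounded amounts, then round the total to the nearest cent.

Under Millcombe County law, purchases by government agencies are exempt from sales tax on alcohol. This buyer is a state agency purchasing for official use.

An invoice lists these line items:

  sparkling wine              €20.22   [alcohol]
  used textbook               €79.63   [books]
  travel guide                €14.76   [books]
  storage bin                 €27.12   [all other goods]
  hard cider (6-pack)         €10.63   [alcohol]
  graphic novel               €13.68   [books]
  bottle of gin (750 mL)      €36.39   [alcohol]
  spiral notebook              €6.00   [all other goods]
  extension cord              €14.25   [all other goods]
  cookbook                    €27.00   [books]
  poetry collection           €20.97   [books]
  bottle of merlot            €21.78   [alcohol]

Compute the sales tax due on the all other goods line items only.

Storage bin €27.12: all other goods → 7% → €1.8984
Spiral notebook €6.00: all other goods → 7% → €0.42
Extension cord €14.25: all other goods → 7% → €0.9975
Tax on all other goods: unrounded sum = €3.3159 → €3.32

€3.32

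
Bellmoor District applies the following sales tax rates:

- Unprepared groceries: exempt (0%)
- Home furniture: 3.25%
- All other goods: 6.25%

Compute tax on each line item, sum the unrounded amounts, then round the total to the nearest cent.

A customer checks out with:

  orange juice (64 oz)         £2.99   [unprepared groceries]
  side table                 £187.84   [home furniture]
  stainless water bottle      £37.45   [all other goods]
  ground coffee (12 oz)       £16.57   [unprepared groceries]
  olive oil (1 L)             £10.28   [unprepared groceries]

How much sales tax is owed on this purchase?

Orange juice (64 oz) £2.99: unprepared groceries → 0% → £0.00
Side table £187.84: home furniture → 3.25% → £6.1048
Stainless water bottle £37.45: all other goods → 6.25% → £2.340625
Ground coffee (12 oz) £16.57: unprepared groceries → 0% → £0.00
Olive oil (1 L) £10.28: unprepared groceries → 0% → £0.00
Unrounded tax sum = £8.445425 → £8.45

£8.45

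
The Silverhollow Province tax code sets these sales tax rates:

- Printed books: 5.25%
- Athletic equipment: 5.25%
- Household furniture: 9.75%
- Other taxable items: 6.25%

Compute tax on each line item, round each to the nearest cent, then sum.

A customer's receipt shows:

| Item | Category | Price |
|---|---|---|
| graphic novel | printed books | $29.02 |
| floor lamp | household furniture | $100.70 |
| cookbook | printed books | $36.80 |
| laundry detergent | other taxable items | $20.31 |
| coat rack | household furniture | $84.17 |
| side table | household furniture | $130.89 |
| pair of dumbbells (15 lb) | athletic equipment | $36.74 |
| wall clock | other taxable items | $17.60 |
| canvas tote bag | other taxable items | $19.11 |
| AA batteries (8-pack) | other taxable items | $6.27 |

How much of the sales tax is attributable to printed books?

Graphic novel $29.02: printed books → 5.25% → $1.52
Cookbook $36.80: printed books → 5.25% → $1.93
Tax on printed books = $1.52 + $1.93 = $3.45

$3.45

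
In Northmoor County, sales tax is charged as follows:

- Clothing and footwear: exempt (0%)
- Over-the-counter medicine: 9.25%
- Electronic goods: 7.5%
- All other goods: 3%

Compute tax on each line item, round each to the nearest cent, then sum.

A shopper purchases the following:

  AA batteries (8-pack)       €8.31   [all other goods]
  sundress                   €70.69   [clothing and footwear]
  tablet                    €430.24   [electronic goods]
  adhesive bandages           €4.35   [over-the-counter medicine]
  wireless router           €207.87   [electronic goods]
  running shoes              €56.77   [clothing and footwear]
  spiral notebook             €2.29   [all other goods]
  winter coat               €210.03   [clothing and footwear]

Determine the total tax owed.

€48.58

AA batteries (8-pack) €8.31: all other goods → 3% → €0.25
Sundress €70.69: clothing and footwear → 0% → €0.00
Tablet €430.24: electronic goods → 7.5% → €32.27
Adhesive bandages €4.35: over-the-counter medicine → 9.25% → €0.40
Wireless router €207.87: electronic goods → 7.5% → €15.59
Running shoes €56.77: clothing and footwear → 0% → €0.00
Spiral notebook €2.29: all other goods → 3% → €0.07
Winter coat €210.03: clothing and footwear → 0% → €0.00
Total tax = €0.25 + €32.27 + €0.40 + €15.59 + €0.07 = €48.58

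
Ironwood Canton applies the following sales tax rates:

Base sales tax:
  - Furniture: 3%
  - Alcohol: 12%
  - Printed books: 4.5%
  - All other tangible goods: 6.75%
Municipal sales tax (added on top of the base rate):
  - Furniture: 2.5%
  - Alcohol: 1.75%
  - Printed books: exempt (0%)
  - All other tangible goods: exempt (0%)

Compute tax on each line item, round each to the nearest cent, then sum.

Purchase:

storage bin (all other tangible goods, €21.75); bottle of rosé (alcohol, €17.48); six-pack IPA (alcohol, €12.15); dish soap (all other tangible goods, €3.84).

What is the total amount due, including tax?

€61.02

Storage bin €21.75: all other tangible goods → 6.75% + 0% municipal = 6.75% → €1.47
Bottle of rosé €17.48: alcohol → 12% + 1.75% municipal = 13.75% → €2.40
Six-pack IPA €12.15: alcohol → 12% + 1.75% municipal = 13.75% → €1.67
Dish soap €3.84: all other tangible goods → 6.75% + 0% municipal = 6.75% → €0.26
Subtotal = €55.22; tax = €5.80; total due = €61.02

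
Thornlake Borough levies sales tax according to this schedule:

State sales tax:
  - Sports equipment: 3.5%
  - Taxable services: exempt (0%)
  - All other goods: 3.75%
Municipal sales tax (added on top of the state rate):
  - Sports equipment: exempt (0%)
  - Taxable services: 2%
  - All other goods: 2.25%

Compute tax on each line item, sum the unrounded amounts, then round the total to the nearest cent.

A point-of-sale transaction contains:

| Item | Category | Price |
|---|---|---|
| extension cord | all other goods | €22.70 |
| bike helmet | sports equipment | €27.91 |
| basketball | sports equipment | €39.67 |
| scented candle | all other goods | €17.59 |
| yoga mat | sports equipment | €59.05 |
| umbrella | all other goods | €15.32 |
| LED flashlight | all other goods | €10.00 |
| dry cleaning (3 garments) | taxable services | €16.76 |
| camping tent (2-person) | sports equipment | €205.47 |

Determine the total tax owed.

Extension cord €22.70: all other goods → 3.75% + 2.25% municipal = 6% → €1.362
Bike helmet €27.91: sports equipment → 3.5% + 0% municipal = 3.5% → €0.97685
Basketball €39.67: sports equipment → 3.5% + 0% municipal = 3.5% → €1.38845
Scented candle €17.59: all other goods → 3.75% + 2.25% municipal = 6% → €1.0554
Yoga mat €59.05: sports equipment → 3.5% + 0% municipal = 3.5% → €2.06675
Umbrella €15.32: all other goods → 3.75% + 2.25% municipal = 6% → €0.9192
LED flashlight €10.00: all other goods → 3.75% + 2.25% municipal = 6% → €0.60
Dry cleaning (3 garments) €16.76: taxable services → 0% + 2% municipal = 2% → €0.3352
Camping tent (2-person) €205.47: sports equipment → 3.5% + 0% municipal = 3.5% → €7.19145
Unrounded tax sum = €15.8953 → €15.90

€15.90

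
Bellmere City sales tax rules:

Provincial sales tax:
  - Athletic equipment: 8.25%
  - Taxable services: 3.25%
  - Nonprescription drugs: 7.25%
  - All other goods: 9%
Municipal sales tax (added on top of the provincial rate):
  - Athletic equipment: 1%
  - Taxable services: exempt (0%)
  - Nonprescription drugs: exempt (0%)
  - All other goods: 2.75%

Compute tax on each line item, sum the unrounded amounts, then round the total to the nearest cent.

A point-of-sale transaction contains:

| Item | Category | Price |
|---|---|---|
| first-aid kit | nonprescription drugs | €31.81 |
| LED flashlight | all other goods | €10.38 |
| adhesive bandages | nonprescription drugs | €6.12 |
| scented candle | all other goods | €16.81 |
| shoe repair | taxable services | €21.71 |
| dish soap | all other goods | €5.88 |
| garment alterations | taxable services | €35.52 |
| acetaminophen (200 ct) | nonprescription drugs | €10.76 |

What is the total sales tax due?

First-aid kit €31.81: nonprescription drugs → 7.25% + 0% municipal = 7.25% → €2.306225
LED flashlight €10.38: all other goods → 9% + 2.75% municipal = 11.75% → €1.21965
Adhesive bandages €6.12: nonprescription drugs → 7.25% + 0% municipal = 7.25% → €0.4437
Scented candle €16.81: all other goods → 9% + 2.75% municipal = 11.75% → €1.975175
Shoe repair €21.71: taxable services → 3.25% + 0% municipal = 3.25% → €0.705575
Dish soap €5.88: all other goods → 9% + 2.75% municipal = 11.75% → €0.6909
Garment alterations €35.52: taxable services → 3.25% + 0% municipal = 3.25% → €1.1544
Acetaminophen (200 ct) €10.76: nonprescription drugs → 7.25% + 0% municipal = 7.25% → €0.7801
Unrounded tax sum = €9.275725 → €9.28

€9.28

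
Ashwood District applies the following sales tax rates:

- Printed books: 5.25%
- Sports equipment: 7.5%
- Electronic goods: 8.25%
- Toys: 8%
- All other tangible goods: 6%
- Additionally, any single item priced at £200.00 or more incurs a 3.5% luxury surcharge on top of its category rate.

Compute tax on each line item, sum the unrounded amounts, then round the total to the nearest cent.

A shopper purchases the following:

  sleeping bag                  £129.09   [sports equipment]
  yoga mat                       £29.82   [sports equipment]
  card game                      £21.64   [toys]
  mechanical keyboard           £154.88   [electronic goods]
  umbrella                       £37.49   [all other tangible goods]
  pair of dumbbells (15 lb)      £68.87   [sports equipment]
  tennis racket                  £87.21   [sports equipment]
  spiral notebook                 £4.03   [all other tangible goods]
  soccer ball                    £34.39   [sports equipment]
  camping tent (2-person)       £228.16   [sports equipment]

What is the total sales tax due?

Sleeping bag £129.09: sports equipment → 7.5% → £9.68175
Yoga mat £29.82: sports equipment → 7.5% → £2.2365
Card game £21.64: toys → 8% → £1.7312
Mechanical keyboard £154.88: electronic goods → 8.25% → £12.7776
Umbrella £37.49: all other tangible goods → 6% → £2.2494
Pair of dumbbells (15 lb) £68.87: sports equipment → 7.5% → £5.16525
Tennis racket £87.21: sports equipment → 7.5% → £6.54075
Spiral notebook £4.03: all other tangible goods → 6% → £0.2418
Soccer ball £34.39: sports equipment → 7.5% → £2.57925
Camping tent (2-person) £228.16: sports equipment → 7.5% + 3.5% surcharge = 11% → £25.0976
Unrounded tax sum = £68.3011 → £68.30

£68.30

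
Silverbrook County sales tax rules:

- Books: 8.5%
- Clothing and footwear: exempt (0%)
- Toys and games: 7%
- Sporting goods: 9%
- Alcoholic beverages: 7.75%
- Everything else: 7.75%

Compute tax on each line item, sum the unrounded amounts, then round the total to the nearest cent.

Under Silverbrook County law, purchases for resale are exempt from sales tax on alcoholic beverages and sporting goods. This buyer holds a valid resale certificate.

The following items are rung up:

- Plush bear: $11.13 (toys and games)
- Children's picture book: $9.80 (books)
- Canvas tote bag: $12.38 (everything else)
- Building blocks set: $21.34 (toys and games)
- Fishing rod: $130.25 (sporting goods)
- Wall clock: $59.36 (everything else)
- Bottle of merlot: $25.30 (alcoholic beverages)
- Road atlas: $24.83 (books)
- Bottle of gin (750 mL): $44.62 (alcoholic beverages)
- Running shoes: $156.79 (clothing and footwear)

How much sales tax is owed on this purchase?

Plush bear $11.13: toys and games → 7% → $0.7791
Children's picture book $9.80: books → 8.5% → $0.833
Canvas tote bag $12.38: everything else → 7.75% → $0.95945
Building blocks set $21.34: toys and games → 7% → $1.4938
Fishing rod $130.25: sporting goods, buyer-exempt → 0% → $0.00
Wall clock $59.36: everything else → 7.75% → $4.6004
Bottle of merlot $25.30: alcoholic beverages, buyer-exempt → 0% → $0.00
Road atlas $24.83: books → 8.5% → $2.11055
Bottle of gin (750 mL) $44.62: alcoholic beverages, buyer-exempt → 0% → $0.00
Running shoes $156.79: clothing and footwear → 0% → $0.00
Unrounded tax sum = $10.7763 → $10.78

$10.78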